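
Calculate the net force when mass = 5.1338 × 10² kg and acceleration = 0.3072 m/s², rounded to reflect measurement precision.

net force = 5.1338 × 10² kg × 0.3072 m/s² = 157.710336 N.
5.1338 × 10² has 5 significant figures; 0.3072 has 4.
Division/multiplication keeps the fewest: 4 significant figures.
Rounded: 157.7 N.

157.7 N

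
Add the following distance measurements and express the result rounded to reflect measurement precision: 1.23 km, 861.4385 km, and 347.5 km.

1210.2 km

1.23 km + 861.4385 km + 347.5 km = 1210.1685 km.
Addition/subtraction keeps the fewest decimal places: 1.23 → 2 decimal places, 861.4385 → 4 decimal places, 347.5 → 1 decimal place; limit is 1.
Rounded to 1 decimal place: 1210.2 km.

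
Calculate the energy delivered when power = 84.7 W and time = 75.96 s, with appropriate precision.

6.43 × 10³ J

energy delivered = 84.7 W × 75.96 s = 6433.812 J.
84.7 has 3 significant figures; 75.96 has 4.
Division/multiplication keeps the fewest: 3 significant figures.
Rounded: 6.43 × 10³ J.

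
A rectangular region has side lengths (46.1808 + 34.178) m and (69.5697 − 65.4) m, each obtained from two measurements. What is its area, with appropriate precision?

46.1808 + 34.178 = 80.3588, limited to 3 d.p. → 5 s.f.; 69.5697 − 65.4 = 4.1697, limited to 1 d.p. → 2 s.f.
Carrying full precision, 80.3588 × 4.1697 = 335.07208836; keep min(5, 2) = 2 s.f.
Rounded to 2 significant figures: 3.4 × 10² m².

3.4 × 10² m²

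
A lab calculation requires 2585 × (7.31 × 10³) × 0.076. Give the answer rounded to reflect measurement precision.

2585 × (7.31 × 10³) × 0.076 = 1436122.6
Multiplication/division keeps the fewest significant figures: 2585 → 4 s.f., 7.31 × 10³ → 3 s.f., 0.076 → 2 s.f.; limit is 2.
Rounded to 2 significant figures: 1.4 × 10⁶.

1.4 × 10⁶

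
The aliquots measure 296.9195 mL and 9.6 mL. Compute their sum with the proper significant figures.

3.065 × 10² mL

296.9195 mL + 9.6 mL = 306.5195 mL.
Addition/subtraction keeps the fewest decimal places: 296.9195 → 4 decimal places, 9.6 → 1 decimal place; limit is 1.
Rounded to 1 decimal place: 3.065 × 10² mL.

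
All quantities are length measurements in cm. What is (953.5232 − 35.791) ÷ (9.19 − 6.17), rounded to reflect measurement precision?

304

953.5232 − 35.791 = 917.7322, limited to 3 d.p. → 6 s.f.; 9.19 − 6.17 = 3.02, limited to 2 d.p. → 3 s.f.
Carrying full precision, 917.7322 ÷ 3.02 = 303.884834437…; keep min(6, 3) = 3 s.f.
Rounded to 3 significant figures: 304.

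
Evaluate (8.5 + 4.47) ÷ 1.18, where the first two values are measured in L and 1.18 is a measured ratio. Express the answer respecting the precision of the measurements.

11.0 L

8.5 L + 4.47 L = 12.97 L; the sum is limited to 1 decimal place (3 s.f.).
Carrying full precision, 12.97 ÷ 1.18 = 10.9915254237… L; 1.18 has 3 s.f., so the result keeps min(3, 3) = 3 s.f.
Rounded to 3 significant figures: 11.0 L.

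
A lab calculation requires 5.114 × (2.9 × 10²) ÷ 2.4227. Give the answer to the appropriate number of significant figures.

6.1 × 10²

5.114 × (2.9 × 10²) ÷ 2.4227 = 612.151731539…
Multiplication/division keeps the fewest significant figures: 5.114 → 4 s.f., 2.9 × 10² → 2 s.f., 2.4227 → 5 s.f.; limit is 2.
Rounded to 2 significant figures: 6.1 × 10².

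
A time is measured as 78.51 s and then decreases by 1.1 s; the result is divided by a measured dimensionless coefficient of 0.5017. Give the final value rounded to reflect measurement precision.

78.51 s − 1.1 s = 77.41 s; the difference is limited to 1 decimal place (3 s.f.).
Carrying full precision, 77.41 ÷ 0.5017 = 154.295395655… s; 0.5017 has 4 s.f., so the result keeps min(3, 4) = 3 s.f.
Rounded to 3 significant figures: 154 s.

154 s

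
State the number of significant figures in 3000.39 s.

6

3000.39: zeros between nonzero digits are significant.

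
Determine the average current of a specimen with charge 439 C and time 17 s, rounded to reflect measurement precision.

26 A

average current = 439 C ÷ 17 s = 25.8235294118… A.
439 has 3 significant figures; 17 has 2.
Division/multiplication keeps the fewest: 2 significant figures.
Rounded: 26 A.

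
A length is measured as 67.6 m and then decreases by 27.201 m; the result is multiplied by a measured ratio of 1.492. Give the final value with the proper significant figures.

60.3 m

67.6 m − 27.201 m = 40.399 m; the difference is limited to 1 decimal place (3 s.f.).
Carrying full precision, 40.399 × 1.492 = 60.275308 m; 1.492 has 4 s.f., so the result keeps min(3, 4) = 3 s.f.
Rounded to 3 significant figures: 60.3 m.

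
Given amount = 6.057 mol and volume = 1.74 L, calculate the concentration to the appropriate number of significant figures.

concentration = 6.057 mol ÷ 1.74 L = 3.48103448276… mol/L.
6.057 has 4 significant figures; 1.74 has 3.
Division/multiplication keeps the fewest: 3 significant figures.
Rounded: 3.48 mol/L.

3.48 mol/L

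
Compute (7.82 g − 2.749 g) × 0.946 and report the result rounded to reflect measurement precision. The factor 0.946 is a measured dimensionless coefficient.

7.82 g − 2.749 g = 5.071 g; the difference is limited to 2 decimal places (3 s.f.).
Carrying full precision, 5.071 × 0.946 = 4.797166 g; 0.946 has 3 s.f., so the result keeps min(3, 3) = 3 s.f.
Rounded to 3 significant figures: 4.80 g.

4.80 g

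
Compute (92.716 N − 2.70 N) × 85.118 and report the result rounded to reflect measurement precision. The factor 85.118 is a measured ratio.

7662 N

92.716 N − 2.70 N = 90.016 N; the difference is limited to 2 decimal places (4 s.f.).
Carrying full precision, 90.016 × 85.118 = 7661.981888 N; 85.118 has 5 s.f., so the result keeps min(4, 5) = 4 s.f.
Rounded to 4 significant figures: 7662 N.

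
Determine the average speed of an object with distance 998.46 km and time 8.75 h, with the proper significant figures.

114 km/h

average speed = 998.46 km ÷ 8.75 h = 114.109714286… km/h.
998.46 has 5 significant figures; 8.75 has 3.
Division/multiplication keeps the fewest: 3 significant figures.
Rounded: 114 km/h.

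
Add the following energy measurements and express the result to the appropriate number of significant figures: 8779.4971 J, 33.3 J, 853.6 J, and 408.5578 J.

8779.4971 J + 33.3 J + 853.6 J + 408.5578 J = 10074.9549 J.
Addition/subtraction keeps the fewest decimal places: 8779.4971 → 4 decimal places, 33.3 → 1 decimal place, 853.6 → 1 decimal place, 408.5578 → 4 decimal places; limit is 1.
Rounded to 1 decimal place: 10075.0 J.

10075.0 J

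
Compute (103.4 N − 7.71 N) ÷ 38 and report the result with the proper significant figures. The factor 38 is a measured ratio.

103.4 N − 7.71 N = 95.69 N; the difference is limited to 1 decimal place (3 s.f.).
Carrying full precision, 95.69 ÷ 38 = 2.51815789474… N; 38 has 2 s.f., so the result keeps min(3, 2) = 2 s.f.
Rounded to 2 significant figures: 2.5 N.

2.5 N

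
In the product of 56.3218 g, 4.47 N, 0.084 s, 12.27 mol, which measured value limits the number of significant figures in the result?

0.084 s

56.3218 g → 6 s.f.; 4.47 N → 3 s.f.; 0.084 s → 2 s.f.; 12.27 mol → 4 s.f.
The fewest is 2 significant figures, from 0.084 s.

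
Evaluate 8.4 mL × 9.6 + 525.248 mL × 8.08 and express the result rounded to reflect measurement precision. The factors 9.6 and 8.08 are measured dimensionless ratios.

8.4 × 9.6 = 80.64 → 81 mL (2 s.f., last digit at the 10^0 place).
525.248 × 8.08 = 4244.00384 → 4.24 × 10³ mL (3 s.f., last digit at the 10^1 place).
Sum: 4324.64384 mL; keep the coarser place, 10^1.
Result: 4.32 × 10³ mL.

4.32 × 10³ mL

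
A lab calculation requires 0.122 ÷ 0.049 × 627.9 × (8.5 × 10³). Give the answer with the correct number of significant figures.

0.122 ÷ 0.049 × 627.9 × (8.5 × 10³) = 13288414.2857…
Multiplication/division keeps the fewest significant figures: 0.122 → 3 s.f., 0.049 → 2 s.f., 627.9 → 4 s.f., 8.5 × 10³ → 2 s.f.; limit is 2.
Rounded to 2 significant figures: 1.3 × 10⁷.

1.3 × 10⁷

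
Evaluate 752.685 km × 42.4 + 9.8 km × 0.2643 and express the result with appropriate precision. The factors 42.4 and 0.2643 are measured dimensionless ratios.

3.19 × 10⁴ km

752.685 × 42.4 = 31913.844 → 3.19 × 10⁴ km (3 s.f., last digit at the 10^2 place).
9.8 × 0.2643 = 2.59014 → 2.6 km (2 s.f., last digit at the 10^-1 place).
Sum: 31916.43414 km; keep the coarser place, 10^2.
Result: 3.19 × 10⁴ km.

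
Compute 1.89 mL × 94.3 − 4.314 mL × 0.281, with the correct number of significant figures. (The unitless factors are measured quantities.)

1.89 × 94.3 = 178.227 → 178 mL (3 s.f., last digit at the 10^0 place).
4.314 × 0.281 = 1.212234 → 1.21 mL (3 s.f., last digit at the 10^-2 place).
Difference: 177.014766 mL; keep the coarser place, 10^0.
Result: 177 mL.

177 mL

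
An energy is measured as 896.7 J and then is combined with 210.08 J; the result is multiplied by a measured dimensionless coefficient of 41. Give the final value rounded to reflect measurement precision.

896.7 J + 210.08 J = 1106.78 J; the sum is limited to 1 decimal place (5 s.f.).
Carrying full precision, 1106.78 × 41 = 45377.98 J; 41 has 2 s.f., so the result keeps min(5, 2) = 2 s.f.
Rounded to 2 significant figures: 4.5 × 10⁴ J.

4.5 × 10⁴ J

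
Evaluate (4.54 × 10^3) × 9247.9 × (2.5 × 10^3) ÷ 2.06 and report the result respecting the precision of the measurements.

5.1 × 10^10

(4.54 × 10^3) × 9247.9 × (2.5 × 10^3) ÷ 2.06 = 5.09532354369 × 10^10…
Multiplication/division keeps the fewest significant figures: 4.54 × 10^3 → 3 s.f., 9247.9 → 5 s.f., 2.5 × 10^3 → 2 s.f., 2.06 → 3 s.f.; limit is 2.
Rounded to 2 significant figures: 5.1 × 10^10.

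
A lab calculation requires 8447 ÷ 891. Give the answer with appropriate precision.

8447 ÷ 891 = 9.48035914703…
Multiplication/division keeps the fewest significant figures: 8447 → 4 s.f., 891 → 3 s.f.; limit is 3.
Rounded to 3 significant figures: 9.48.

9.48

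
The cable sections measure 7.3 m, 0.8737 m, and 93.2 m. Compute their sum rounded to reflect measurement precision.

7.3 m + 0.8737 m + 93.2 m = 101.3737 m.
Addition/subtraction keeps the fewest decimal places: 7.3 → 1 decimal place, 0.8737 → 4 decimal places, 93.2 → 1 decimal place; limit is 1.
Rounded to 1 decimal place: 101.4 m.

101.4 m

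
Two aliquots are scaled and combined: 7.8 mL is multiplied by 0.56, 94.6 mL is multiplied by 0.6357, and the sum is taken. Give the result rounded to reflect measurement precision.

64.5 mL

7.8 × 0.56 = 4.368 → 4.4 mL (2 s.f., last digit at the 10^-1 place).
94.6 × 0.6357 = 60.13722 → 60.1 mL (3 s.f., last digit at the 10^-1 place).
Sum: 64.50522 mL; keep the coarser place, 10^-1.
Result: 64.5 mL.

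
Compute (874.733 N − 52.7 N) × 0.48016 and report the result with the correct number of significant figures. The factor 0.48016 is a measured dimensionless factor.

874.733 N − 52.7 N = 822.033 N; the difference is limited to 1 decimal place (4 s.f.).
Carrying full precision, 822.033 × 0.48016 = 394.70736528 N; 0.48016 has 5 s.f., so the result keeps min(4, 5) = 4 s.f.
Rounded to 4 significant figures: 394.7 N.

394.7 N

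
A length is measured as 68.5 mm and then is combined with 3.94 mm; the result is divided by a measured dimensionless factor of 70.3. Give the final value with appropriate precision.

1.03 mm

68.5 mm + 3.94 mm = 72.44 mm; the sum is limited to 1 decimal place (3 s.f.).
Carrying full precision, 72.44 ÷ 70.3 = 1.03044096728… mm; 70.3 has 3 s.f., so the result keeps min(3, 3) = 3 s.f.
Rounded to 3 significant figures: 1.03 mm.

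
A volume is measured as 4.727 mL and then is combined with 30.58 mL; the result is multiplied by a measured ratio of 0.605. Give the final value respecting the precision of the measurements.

4.727 mL + 30.58 mL = 35.307 mL; the sum is limited to 2 decimal places (4 s.f.).
Carrying full precision, 35.307 × 0.605 = 21.360735 mL; 0.605 has 3 s.f., so the result keeps min(4, 3) = 3 s.f.
Rounded to 3 significant figures: 21.4 mL.

21.4 mL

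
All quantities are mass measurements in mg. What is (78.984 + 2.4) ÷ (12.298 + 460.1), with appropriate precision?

1.72 × 10^-1

78.984 + 2.4 = 81.384, limited to 1 d.p. → 3 s.f.; 12.298 + 460.1 = 472.398, limited to 1 d.p. → 4 s.f.
Carrying full precision, 81.384 ÷ 472.398 = 0.172278460112…; keep min(3, 4) = 3 s.f.
Rounded to 3 significant figures: 1.72 × 10^-1.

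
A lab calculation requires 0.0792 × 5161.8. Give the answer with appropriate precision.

0.0792 × 5161.8 = 408.81456
Multiplication/division keeps the fewest significant figures: 0.0792 → 3 s.f., 5161.8 → 5 s.f.; limit is 3.
Rounded to 3 significant figures: 409.

409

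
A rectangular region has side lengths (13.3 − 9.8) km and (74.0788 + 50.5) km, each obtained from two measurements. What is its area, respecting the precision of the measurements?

4.4 × 10^2 km²

13.3 − 9.8 = 3.5, limited to 1 d.p. → 2 s.f.; 74.0788 + 50.5 = 124.5788, limited to 1 d.p. → 4 s.f.
Carrying full precision, 3.5 × 124.5788 = 436.0258; keep min(2, 4) = 2 s.f.
Rounded to 2 significant figures: 4.4 × 10^2 km².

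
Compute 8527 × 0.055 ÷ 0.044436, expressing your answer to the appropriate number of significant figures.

1.1 × 10⁴

8527 × 0.055 ÷ 0.044436 = 10554.1677919…
Multiplication/division keeps the fewest significant figures: 8527 → 4 s.f., 0.055 → 2 s.f., 0.044436 → 5 s.f.; limit is 2.
Rounded to 2 significant figures: 1.1 × 10⁴.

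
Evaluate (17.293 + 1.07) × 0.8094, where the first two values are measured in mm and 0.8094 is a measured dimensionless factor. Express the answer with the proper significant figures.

14.86 mm

17.293 mm + 1.07 mm = 18.363 mm; the sum is limited to 2 decimal places (4 s.f.).
Carrying full precision, 18.363 × 0.8094 = 14.8630122 mm; 0.8094 has 4 s.f., so the result keeps min(4, 4) = 4 s.f.
Rounded to 4 significant figures: 14.86 mm.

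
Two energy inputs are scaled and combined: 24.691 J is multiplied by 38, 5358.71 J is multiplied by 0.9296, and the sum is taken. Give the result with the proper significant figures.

24.691 × 38 = 938.258 → 9.4 × 10² J (2 s.f., last digit at the 10^1 place).
5358.71 × 0.9296 = 4981.456816 → 4981 J (4 s.f., last digit at the 10^0 place).
Sum: 5919.714816 J; keep the coarser place, 10^1.
Result: 5.92 × 10³ J.

5.92 × 10³ J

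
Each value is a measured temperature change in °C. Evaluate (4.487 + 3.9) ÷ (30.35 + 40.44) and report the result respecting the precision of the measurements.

0.12

4.487 + 3.9 = 8.387, limited to 1 d.p. → 2 s.f.; 30.35 + 40.44 = 70.79, limited to 2 d.p. → 4 s.f.
Carrying full precision, 8.387 ÷ 70.79 = 0.118477186043…; keep min(2, 4) = 2 s.f.
Rounded to 2 significant figures: 0.12.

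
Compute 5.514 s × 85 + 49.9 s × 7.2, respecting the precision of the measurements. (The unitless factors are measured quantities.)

8.3 × 10² s

5.514 × 85 = 468.69 → 4.7 × 10² s (2 s.f., last digit at the 10^1 place).
49.9 × 7.2 = 359.28 → 3.6 × 10² s (2 s.f., last digit at the 10^1 place).
Sum: 827.97 s; keep the coarser place, 10^1.
Result: 8.3 × 10² s.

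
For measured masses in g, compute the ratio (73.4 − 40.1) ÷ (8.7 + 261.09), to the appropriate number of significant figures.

73.4 − 40.1 = 33.3, limited to 1 d.p. → 3 s.f.; 8.7 + 261.09 = 269.79, limited to 1 d.p. → 4 s.f.
Carrying full precision, 33.3 ÷ 269.79 = 0.123429333926…; keep min(3, 4) = 3 s.f.
Rounded to 3 significant figures: 0.123.

0.123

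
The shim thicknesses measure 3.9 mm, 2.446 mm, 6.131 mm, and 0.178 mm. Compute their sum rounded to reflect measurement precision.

3.9 mm + 2.446 mm + 6.131 mm + 0.178 mm = 12.655 mm.
Addition/subtraction keeps the fewest decimal places: 3.9 → 1 decimal place, 2.446 → 3 decimal places, 6.131 → 3 decimal places, 0.178 → 3 decimal places; limit is 1.
Rounded to 1 decimal place: 12.7 mm.

12.7 mm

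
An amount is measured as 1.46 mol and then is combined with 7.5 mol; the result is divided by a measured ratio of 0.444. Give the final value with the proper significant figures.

1.46 mol + 7.5 mol = 8.96 mol; the sum is limited to 1 decimal place (2 s.f.).
Carrying full precision, 8.96 ÷ 0.444 = 20.1801801802… mol; 0.444 has 3 s.f., so the result keeps min(2, 3) = 2 s.f.
Rounded to 2 significant figures: 20. mol.

20. mol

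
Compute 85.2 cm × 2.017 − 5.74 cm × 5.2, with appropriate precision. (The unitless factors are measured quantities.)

85.2 × 2.017 = 171.8484 → 172 cm (3 s.f., last digit at the 10^0 place).
5.74 × 5.2 = 29.848 → 3.0 × 10^1 cm (2 s.f., last digit at the 10^0 place).
Difference: 142.0004 cm; keep the coarser place, 10^0.
Result: 142 cm.

142 cm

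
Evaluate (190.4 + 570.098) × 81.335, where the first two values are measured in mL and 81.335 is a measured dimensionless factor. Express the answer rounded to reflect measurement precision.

190.4 mL + 570.098 mL = 760.498 mL; the sum is limited to 1 decimal place (4 s.f.).
Carrying full precision, 760.498 × 81.335 = 61855.10483 mL; 81.335 has 5 s.f., so the result keeps min(4, 5) = 4 s.f.
Rounded to 4 significant figures: 6.186 × 10^4 mL.

6.186 × 10^4 mL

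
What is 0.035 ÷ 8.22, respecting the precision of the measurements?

0.0043

0.035 ÷ 8.22 = 0.00425790754258…
Multiplication/division keeps the fewest significant figures: 0.035 → 2 s.f., 8.22 → 3 s.f.; limit is 2.
Rounded to 2 significant figures: 0.0043.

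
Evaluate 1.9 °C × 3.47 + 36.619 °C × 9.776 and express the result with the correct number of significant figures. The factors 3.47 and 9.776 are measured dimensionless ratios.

1.9 × 3.47 = 6.593 → 6.6 °C (2 s.f., last digit at the 10^-1 place).
36.619 × 9.776 = 357.987344 → 358.0 °C (4 s.f., last digit at the 10^-1 place).
Sum: 364.580344 °C; keep the coarser place, 10^-1.
Result: 3.646 × 10^2 °C.

3.646 × 10^2 °C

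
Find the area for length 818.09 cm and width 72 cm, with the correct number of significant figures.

area = 818.09 cm × 72 cm = 58902.48 cm².
818.09 has 5 significant figures; 72 has 2.
Division/multiplication keeps the fewest: 2 significant figures.
Rounded: 5.9 × 10^4 cm².

5.9 × 10^4 cm²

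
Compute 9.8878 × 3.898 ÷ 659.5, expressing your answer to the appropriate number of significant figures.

9.8878 × 3.898 ÷ 659.5 = 0.0584422204701…
Multiplication/division keeps the fewest significant figures: 9.8878 → 5 s.f., 3.898 → 4 s.f., 659.5 → 4 s.f.; limit is 4.
Rounded to 4 significant figures: 0.05844.

0.05844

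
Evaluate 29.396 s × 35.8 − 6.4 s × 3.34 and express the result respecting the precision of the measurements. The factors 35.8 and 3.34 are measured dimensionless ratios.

1.03 × 10³ s

29.396 × 35.8 = 1052.3768 → 1.05 × 10³ s (3 s.f., last digit at the 10^1 place).
6.4 × 3.34 = 21.376 → 21 s (2 s.f., last digit at the 10^0 place).
Difference: 1031.0008 s; keep the coarser place, 10^1.
Result: 1.03 × 10³ s.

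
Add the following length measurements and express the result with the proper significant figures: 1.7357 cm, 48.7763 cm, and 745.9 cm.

1.7357 cm + 48.7763 cm + 745.9 cm = 796.4120 cm.
Addition/subtraction keeps the fewest decimal places: 1.7357 → 4 decimal places, 48.7763 → 4 decimal places, 745.9 → 1 decimal place; limit is 1.
Rounded to 1 decimal place: 796.4 cm.

796.4 cm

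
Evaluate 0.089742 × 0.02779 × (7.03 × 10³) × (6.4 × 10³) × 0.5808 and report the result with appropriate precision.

6.5 × 10⁴

0.089742 × 0.02779 × (7.03 × 10³) × (6.4 × 10³) × 0.5808 = 65169.7713873…
Multiplication/division keeps the fewest significant figures: 0.089742 → 5 s.f., 0.02779 → 4 s.f., 7.03 × 10³ → 3 s.f., 6.4 × 10³ → 2 s.f., 0.5808 → 4 s.f.; limit is 2.
Rounded to 2 significant figures: 6.5 × 10⁴.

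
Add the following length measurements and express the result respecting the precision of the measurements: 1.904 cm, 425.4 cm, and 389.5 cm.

1.904 cm + 425.4 cm + 389.5 cm = 816.804 cm.
Addition/subtraction keeps the fewest decimal places: 1.904 → 3 decimal places, 425.4 → 1 decimal place, 389.5 → 1 decimal place; limit is 1.
Rounded to 1 decimal place: 816.8 cm.

816.8 cm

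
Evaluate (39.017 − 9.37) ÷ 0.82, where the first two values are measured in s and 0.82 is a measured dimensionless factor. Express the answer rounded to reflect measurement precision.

39.017 s − 9.37 s = 29.647 s; the difference is limited to 2 decimal places (4 s.f.).
Carrying full precision, 29.647 ÷ 0.82 = 36.1548780488… s; 0.82 has 2 s.f., so the result keeps min(4, 2) = 2 s.f.
Rounded to 2 significant figures: 36 s.

36 s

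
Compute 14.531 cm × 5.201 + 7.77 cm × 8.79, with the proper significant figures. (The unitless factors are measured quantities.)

14.531 × 5.201 = 75.575731 → 75.58 cm (4 s.f., last digit at the 10^-2 place).
7.77 × 8.79 = 68.2983 → 68.3 cm (3 s.f., last digit at the 10^-1 place).
Sum: 143.874031 cm; keep the coarser place, 10^-1.
Result: 1.439 × 10² cm.

1.439 × 10² cm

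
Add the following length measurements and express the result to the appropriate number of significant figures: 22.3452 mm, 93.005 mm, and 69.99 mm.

185.34 mm

22.3452 mm + 93.005 mm + 69.99 mm = 185.3402 mm.
Addition/subtraction keeps the fewest decimal places: 22.3452 → 4 decimal places, 93.005 → 3 decimal places, 69.99 → 2 decimal places; limit is 2.
Rounded to 2 decimal places: 185.34 mm.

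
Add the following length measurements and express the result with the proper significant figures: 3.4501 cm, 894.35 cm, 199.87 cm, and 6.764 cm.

3.4501 cm + 894.35 cm + 199.87 cm + 6.764 cm = 1104.4341 cm.
Addition/subtraction keeps the fewest decimal places: 3.4501 → 4 decimal places, 894.35 → 2 decimal places, 199.87 → 2 decimal places, 6.764 → 3 decimal places; limit is 2.
Rounded to 2 decimal places: 1.10443 × 10³ cm.

1.10443 × 10³ cm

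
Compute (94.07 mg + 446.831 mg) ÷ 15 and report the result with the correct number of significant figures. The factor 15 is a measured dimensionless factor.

36 mg

94.07 mg + 446.831 mg = 540.901 mg; the sum is limited to 2 decimal places (5 s.f.).
Carrying full precision, 540.901 ÷ 15 = 36.0600666667… mg; 15 has 2 s.f., so the result keeps min(5, 2) = 2 s.f.
Rounded to 2 significant figures: 36 mg.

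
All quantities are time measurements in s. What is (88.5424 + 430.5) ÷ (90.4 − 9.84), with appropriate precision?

6.44

88.5424 + 430.5 = 519.0424, limited to 1 d.p. → 4 s.f.; 90.4 − 9.84 = 80.56, limited to 1 d.p. → 3 s.f.
Carrying full precision, 519.0424 ÷ 80.56 = 6.44292949355…; keep min(4, 3) = 3 s.f.
Rounded to 3 significant figures: 6.44.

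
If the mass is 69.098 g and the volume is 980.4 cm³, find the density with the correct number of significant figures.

0.07048 g/cm³

density = 69.098 g ÷ 980.4 cm³ = 0.0704793961648… g/cm³.
69.098 has 5 significant figures; 980.4 has 4.
Division/multiplication keeps the fewest: 4 significant figures.
Rounded: 0.07048 g/cm³.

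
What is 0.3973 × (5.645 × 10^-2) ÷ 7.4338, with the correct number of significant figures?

0.3973 × (5.645 × 10^-2) ÷ 7.4338 = 0.00301697449487…
Multiplication/division keeps the fewest significant figures: 0.3973 → 4 s.f., 5.645 × 10^-2 → 4 s.f., 7.4338 → 5 s.f.; limit is 4.
Rounded to 4 significant figures: 0.003017.

0.003017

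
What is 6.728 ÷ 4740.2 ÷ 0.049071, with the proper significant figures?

0.02892

6.728 ÷ 4740.2 ÷ 0.049071 = 0.0289244033042…
Multiplication/division keeps the fewest significant figures: 6.728 → 4 s.f., 4740.2 → 5 s.f., 0.049071 → 5 s.f.; limit is 4.
Rounded to 4 significant figures: 0.02892.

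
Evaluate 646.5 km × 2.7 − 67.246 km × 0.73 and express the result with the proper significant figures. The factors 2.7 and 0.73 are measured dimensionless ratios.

1.7 × 10^3 km

646.5 × 2.7 = 1745.55 → 1.7 × 10^3 km (2 s.f., last digit at the 10^2 place).
67.246 × 0.73 = 49.08958 → 49 km (2 s.f., last digit at the 10^0 place).
Difference: 1696.46042 km; keep the coarser place, 10^2.
Result: 1.7 × 10^3 km.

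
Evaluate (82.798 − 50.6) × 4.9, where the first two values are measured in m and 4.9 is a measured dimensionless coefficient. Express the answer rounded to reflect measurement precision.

1.6 × 10² m

82.798 m − 50.6 m = 32.198 m; the difference is limited to 1 decimal place (3 s.f.).
Carrying full precision, 32.198 × 4.9 = 157.7702 m; 4.9 has 2 s.f., so the result keeps min(3, 2) = 2 s.f.
Rounded to 2 significant figures: 1.6 × 10² m.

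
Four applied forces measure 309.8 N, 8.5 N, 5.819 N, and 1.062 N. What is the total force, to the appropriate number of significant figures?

309.8 N + 8.5 N + 5.819 N + 1.062 N = 325.181 N.
Addition/subtraction keeps the fewest decimal places: 309.8 → 1 decimal place, 8.5 → 1 decimal place, 5.819 → 3 decimal places, 1.062 → 3 decimal places; limit is 1.
Rounded to 1 decimal place: 325.2 N.

325.2 N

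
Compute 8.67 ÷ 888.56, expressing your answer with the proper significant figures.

0.00976

8.67 ÷ 888.56 = 0.00975736022328…
Multiplication/division keeps the fewest significant figures: 8.67 → 3 s.f., 888.56 → 5 s.f.; limit is 3.
Rounded to 3 significant figures: 0.00976.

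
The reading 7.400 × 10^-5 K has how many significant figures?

4

7.400 × 10^-5: in scientific notation every digit of the coefficient is significant.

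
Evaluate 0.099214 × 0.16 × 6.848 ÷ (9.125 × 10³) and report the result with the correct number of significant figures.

1.2 × 10⁻⁵

0.099214 × 0.16 × 6.848 ÷ (9.125 × 10³) = 0.0000119130734816…
Multiplication/division keeps the fewest significant figures: 0.099214 → 5 s.f., 0.16 → 2 s.f., 6.848 → 4 s.f., 9.125 × 10³ → 4 s.f.; limit is 2.
Rounded to 2 significant figures: 1.2 × 10⁻⁵.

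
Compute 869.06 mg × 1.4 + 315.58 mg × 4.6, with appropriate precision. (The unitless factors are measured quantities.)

2.7 × 10^3 mg

869.06 × 1.4 = 1216.684 → 1.2 × 10^3 mg (2 s.f., last digit at the 10^2 place).
315.58 × 4.6 = 1451.668 → 1.5 × 10^3 mg (2 s.f., last digit at the 10^2 place).
Sum: 2668.352 mg; keep the coarser place, 10^2.
Result: 2.7 × 10^3 mg.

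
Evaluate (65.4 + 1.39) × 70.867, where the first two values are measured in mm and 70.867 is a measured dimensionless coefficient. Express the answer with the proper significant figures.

65.4 mm + 1.39 mm = 66.79 mm; the sum is limited to 1 decimal place (3 s.f.).
Carrying full precision, 66.79 × 70.867 = 4733.20693 mm; 70.867 has 5 s.f., so the result keeps min(3, 5) = 3 s.f.
Rounded to 3 significant figures: 4.73 × 10^3 mm.

4.73 × 10^3 mm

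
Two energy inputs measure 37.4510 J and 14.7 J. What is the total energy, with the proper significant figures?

52.2 J

37.4510 J + 14.7 J = 52.1510 J.
Addition/subtraction keeps the fewest decimal places: 37.4510 → 4 decimal places, 14.7 → 1 decimal place; limit is 1.
Rounded to 1 decimal place: 52.2 J.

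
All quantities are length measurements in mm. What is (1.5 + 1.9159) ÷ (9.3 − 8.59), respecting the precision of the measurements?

5

1.5 + 1.9159 = 3.4159, limited to 1 d.p. → 2 s.f.; 9.3 − 8.59 = 0.71, limited to 1 d.p. → 1 s.f.
Carrying full precision, 3.4159 ÷ 0.71 = 4.81112676056…; keep min(2, 1) = 1 s.f.
Rounded to 1 significant figure: 5.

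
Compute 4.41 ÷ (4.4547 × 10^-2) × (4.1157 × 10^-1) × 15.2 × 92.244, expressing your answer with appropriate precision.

5.71 × 10^4

4.41 ÷ (4.4547 × 10^-2) × (4.1157 × 10^-1) × 15.2 × 92.244 = 57127.5439868…
Multiplication/division keeps the fewest significant figures: 4.41 → 3 s.f., 4.4547 × 10^-2 → 5 s.f., 4.1157 × 10^-1 → 5 s.f., 15.2 → 3 s.f., 92.244 → 5 s.f.; limit is 3.
Rounded to 3 significant figures: 5.71 × 10^4.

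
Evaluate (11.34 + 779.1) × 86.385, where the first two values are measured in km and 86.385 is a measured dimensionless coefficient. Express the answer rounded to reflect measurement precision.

6.828 × 10^4 km

11.34 km + 779.1 km = 790.44 km; the sum is limited to 1 decimal place (4 s.f.).
Carrying full precision, 790.44 × 86.385 = 68282.1594 km; 86.385 has 5 s.f., so the result keeps min(4, 5) = 4 s.f.
Rounded to 4 significant figures: 6.828 × 10^4 km.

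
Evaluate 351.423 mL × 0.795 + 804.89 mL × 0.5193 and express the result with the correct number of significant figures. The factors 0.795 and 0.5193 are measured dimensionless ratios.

697 mL

351.423 × 0.795 = 279.381285 → 279 mL (3 s.f., last digit at the 10^0 place).
804.89 × 0.5193 = 417.979377 → 418.0 mL (4 s.f., last digit at the 10^-1 place).
Sum: 697.360662 mL; keep the coarser place, 10^0.
Result: 697 mL.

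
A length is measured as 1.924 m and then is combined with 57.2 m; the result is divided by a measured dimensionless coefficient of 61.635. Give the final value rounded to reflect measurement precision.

1.924 m + 57.2 m = 59.124 m; the sum is limited to 1 decimal place (3 s.f.).
Carrying full precision, 59.124 ÷ 61.635 = 0.959260160623… m; 61.635 has 5 s.f., so the result keeps min(3, 5) = 3 s.f.
Rounded to 3 significant figures: 0.959 m.

0.959 m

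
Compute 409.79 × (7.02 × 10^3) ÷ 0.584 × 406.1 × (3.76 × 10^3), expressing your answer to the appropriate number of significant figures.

409.79 × (7.02 × 10^3) ÷ 0.584 × 406.1 × (3.76 × 10^3) = 7.52153456532 × 10^12…
Multiplication/division keeps the fewest significant figures: 409.79 → 5 s.f., 7.02 × 10^3 → 3 s.f., 0.584 → 3 s.f., 406.1 → 4 s.f., 3.76 × 10^3 → 3 s.f.; limit is 3.
Rounded to 3 significant figures: 7.52 × 10^12.

7.52 × 10^12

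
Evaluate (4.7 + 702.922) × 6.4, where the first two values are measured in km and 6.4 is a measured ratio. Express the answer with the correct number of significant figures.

4.5 × 10^3 km

4.7 km + 702.922 km = 707.622 km; the sum is limited to 1 decimal place (4 s.f.).
Carrying full precision, 707.622 × 6.4 = 4528.7808 km; 6.4 has 2 s.f., so the result keeps min(4, 2) = 2 s.f.
Rounded to 2 significant figures: 4.5 × 10^3 km.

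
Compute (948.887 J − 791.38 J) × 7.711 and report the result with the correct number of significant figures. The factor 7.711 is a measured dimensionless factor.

948.887 J − 791.38 J = 157.507 J; the difference is limited to 2 decimal places (5 s.f.).
Carrying full precision, 157.507 × 7.711 = 1214.536477 J; 7.711 has 4 s.f., so the result keeps min(5, 4) = 4 s.f.
Rounded to 4 significant figures: 1215 J.

1215 J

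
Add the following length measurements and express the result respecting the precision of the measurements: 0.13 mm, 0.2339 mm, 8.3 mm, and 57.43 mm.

0.13 mm + 0.2339 mm + 8.3 mm + 57.43 mm = 66.0939 mm.
Addition/subtraction keeps the fewest decimal places: 0.13 → 2 decimal places, 0.2339 → 4 decimal places, 8.3 → 1 decimal place, 57.43 → 2 decimal places; limit is 1.
Rounded to 1 decimal place: 66.1 mm.

66.1 mm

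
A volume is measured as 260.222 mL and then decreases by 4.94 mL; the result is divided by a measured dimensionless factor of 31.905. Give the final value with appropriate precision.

8.0013 mL

260.222 mL − 4.94 mL = 255.282 mL; the difference is limited to 2 decimal places (5 s.f.).
Carrying full precision, 255.282 ÷ 31.905 = 8.00131640809… mL; 31.905 has 5 s.f., so the result keeps min(5, 5) = 5 s.f.
Rounded to 5 significant figures: 8.0013 mL.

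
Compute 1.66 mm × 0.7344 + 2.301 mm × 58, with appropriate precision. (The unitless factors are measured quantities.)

1.66 × 0.7344 = 1.219104 → 1.22 mm (3 s.f., last digit at the 10^-2 place).
2.301 × 58 = 133.458 → 1.3 × 10² mm (2 s.f., last digit at the 10^1 place).
Sum: 134.677104 mm; keep the coarser place, 10^1.
Result: 1.3 × 10² mm.

1.3 × 10² mm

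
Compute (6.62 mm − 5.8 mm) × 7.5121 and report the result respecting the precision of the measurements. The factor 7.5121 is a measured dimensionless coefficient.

6.62 mm − 5.8 mm = 0.82 mm; the difference is limited to 1 decimal place (1 s.f.).
Carrying full precision, 0.82 × 7.5121 = 6.159922 mm; 7.5121 has 5 s.f., so the result keeps min(1, 5) = 1 s.f.
Rounded to 1 significant figure: 6 mm.

6 mm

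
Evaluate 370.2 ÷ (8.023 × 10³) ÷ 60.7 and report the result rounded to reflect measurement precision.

7.60 × 10⁻⁴

370.2 ÷ (8.023 × 10³) ÷ 60.7 = 0.000760170358654…
Multiplication/division keeps the fewest significant figures: 370.2 → 4 s.f., 8.023 × 10³ → 4 s.f., 60.7 → 3 s.f.; limit is 3.
Rounded to 3 significant figures: 7.60 × 10⁻⁴.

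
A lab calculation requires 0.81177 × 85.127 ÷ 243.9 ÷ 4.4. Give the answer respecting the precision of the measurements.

0.064

0.81177 × 85.127 ÷ 243.9 ÷ 4.4 = 0.0643925833892…
Multiplication/division keeps the fewest significant figures: 0.81177 → 5 s.f., 85.127 → 5 s.f., 243.9 → 4 s.f., 4.4 → 2 s.f.; limit is 2.
Rounded to 2 significant figures: 0.064.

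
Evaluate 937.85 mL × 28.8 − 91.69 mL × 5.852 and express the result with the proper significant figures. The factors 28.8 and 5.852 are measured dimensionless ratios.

937.85 × 28.8 = 27010.08 → 2.70 × 10^4 mL (3 s.f., last digit at the 10^2 place).
91.69 × 5.852 = 536.56988 → 536.6 mL (4 s.f., last digit at the 10^-1 place).
Difference: 26473.51012 mL; keep the coarser place, 10^2.
Result: 2.65 × 10^4 mL.

2.65 × 10^4 mL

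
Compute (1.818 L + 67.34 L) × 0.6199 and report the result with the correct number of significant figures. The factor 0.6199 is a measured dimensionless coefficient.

1.818 L + 67.34 L = 69.158 L; the sum is limited to 2 decimal places (4 s.f.).
Carrying full precision, 69.158 × 0.6199 = 42.8710442 L; 0.6199 has 4 s.f., so the result keeps min(4, 4) = 4 s.f.
Rounded to 4 significant figures: 42.87 L.

42.87 L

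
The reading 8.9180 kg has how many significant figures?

5

8.9180: trailing zeros after a decimal point are significant.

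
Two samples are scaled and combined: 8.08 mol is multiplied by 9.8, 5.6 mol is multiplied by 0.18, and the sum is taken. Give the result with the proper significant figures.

8.08 × 9.8 = 79.184 → 79 mol (2 s.f., last digit at the 10^0 place).
5.6 × 0.18 = 1.008 → 1.0 mol (2 s.f., last digit at the 10^-1 place).
Sum: 80.192 mol; keep the coarser place, 10^0.
Result: 8.0 × 10¹ mol.

8.0 × 10¹ mol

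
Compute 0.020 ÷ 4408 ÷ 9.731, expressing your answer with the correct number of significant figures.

4.7 × 10⁻⁷

0.020 ÷ 4408 ÷ 9.731 = 4.66262982393 × 10^-7…
Multiplication/division keeps the fewest significant figures: 0.020 → 2 s.f., 4408 → 4 s.f., 9.731 → 4 s.f.; limit is 2.
Rounded to 2 significant figures: 4.7 × 10⁻⁷.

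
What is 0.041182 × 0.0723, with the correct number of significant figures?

0.041182 × 0.0723 = 0.0029774586
Multiplication/division keeps the fewest significant figures: 0.041182 → 5 s.f., 0.0723 → 3 s.f.; limit is 3.
Rounded to 3 significant figures: 0.00298.

0.00298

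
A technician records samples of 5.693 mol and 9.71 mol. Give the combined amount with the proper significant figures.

5.693 mol + 9.71 mol = 15.403 mol.
Addition/subtraction keeps the fewest decimal places: 5.693 → 3 decimal places, 9.71 → 2 decimal places; limit is 2.
Rounded to 2 decimal places: 15.40 mol.

15.40 mol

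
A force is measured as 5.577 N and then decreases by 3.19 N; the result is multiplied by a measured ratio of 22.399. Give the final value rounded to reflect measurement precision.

5.577 N − 3.19 N = 2.387 N; the difference is limited to 2 decimal places (3 s.f.).
Carrying full precision, 2.387 × 22.399 = 53.466413 N; 22.399 has 5 s.f., so the result keeps min(3, 5) = 3 s.f.
Rounded to 3 significant figures: 53.5 N.

53.5 N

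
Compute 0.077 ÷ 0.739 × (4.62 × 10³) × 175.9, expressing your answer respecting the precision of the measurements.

8.5 × 10⁴

0.077 ÷ 0.739 × (4.62 × 10³) × 175.9 = 84674.7848444…
Multiplication/division keeps the fewest significant figures: 0.077 → 2 s.f., 0.739 → 3 s.f., 4.62 × 10³ → 3 s.f., 175.9 → 4 s.f.; limit is 2.
Rounded to 2 significant figures: 8.5 × 10⁴.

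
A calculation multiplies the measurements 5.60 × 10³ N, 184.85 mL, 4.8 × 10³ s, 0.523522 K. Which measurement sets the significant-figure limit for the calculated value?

4.8 × 10³ s

5.60 × 10³ N → 3 s.f.; 184.85 mL → 5 s.f.; 4.8 × 10³ s → 2 s.f.; 0.523522 K → 6 s.f.
The fewest is 2 significant figures, from 4.8 × 10³ s.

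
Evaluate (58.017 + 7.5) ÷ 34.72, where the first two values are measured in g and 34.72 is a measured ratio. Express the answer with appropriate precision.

58.017 g + 7.5 g = 65.517 g; the sum is limited to 1 decimal place (3 s.f.).
Carrying full precision, 65.517 ÷ 34.72 = 1.88701036866… g; 34.72 has 4 s.f., so the result keeps min(3, 4) = 3 s.f.
Rounded to 3 significant figures: 1.89 g.

1.89 g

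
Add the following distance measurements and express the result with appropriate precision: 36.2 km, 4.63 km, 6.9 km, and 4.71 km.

36.2 km + 4.63 km + 6.9 km + 4.71 km = 52.44 km.
Addition/subtraction keeps the fewest decimal places: 36.2 → 1 decimal place, 4.63 → 2 decimal places, 6.9 → 1 decimal place, 4.71 → 2 decimal places; limit is 1.
Rounded to 1 decimal place: 52.4 km.

52.4 km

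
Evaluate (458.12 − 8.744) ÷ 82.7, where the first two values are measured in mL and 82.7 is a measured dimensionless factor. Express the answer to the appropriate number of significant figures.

458.12 mL − 8.744 mL = 449.376 mL; the difference is limited to 2 decimal places (5 s.f.).
Carrying full precision, 449.376 ÷ 82.7 = 5.433808948… mL; 82.7 has 3 s.f., so the result keeps min(5, 3) = 3 s.f.
Rounded to 3 significant figures: 5.43 mL.

5.43 mL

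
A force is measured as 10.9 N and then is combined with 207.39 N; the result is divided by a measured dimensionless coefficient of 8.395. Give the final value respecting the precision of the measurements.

10.9 N + 207.39 N = 218.29 N; the sum is limited to 1 decimal place (4 s.f.).
Carrying full precision, 218.29 ÷ 8.395 = 26.0023823705… N; 8.395 has 4 s.f., so the result keeps min(4, 4) = 4 s.f.
Rounded to 4 significant figures: 26.00 N.

26.00 N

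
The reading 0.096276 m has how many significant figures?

5

0.096276: leading zeros are not significant.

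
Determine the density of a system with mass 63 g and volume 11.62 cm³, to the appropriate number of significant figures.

density = 63 g ÷ 11.62 cm³ = 5.42168674699… g/cm³.
63 has 2 significant figures; 11.62 has 4.
Division/multiplication keeps the fewest: 2 significant figures.
Rounded: 5.4 g/cm³.

5.4 g/cm³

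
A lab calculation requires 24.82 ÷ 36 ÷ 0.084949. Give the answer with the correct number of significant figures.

24.82 ÷ 36 ÷ 0.084949 = 8.11598069953…
Multiplication/division keeps the fewest significant figures: 24.82 → 4 s.f., 36 → 2 s.f., 0.084949 → 5 s.f.; limit is 2.
Rounded to 2 significant figures: 8.1.

8.1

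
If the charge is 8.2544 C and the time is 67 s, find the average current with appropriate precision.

average current = 8.2544 C ÷ 67 s = 0.1232 A.
8.2544 has 5 significant figures; 67 has 2.
Division/multiplication keeps the fewest: 2 significant figures.
Rounded: 0.12 A.

0.12 A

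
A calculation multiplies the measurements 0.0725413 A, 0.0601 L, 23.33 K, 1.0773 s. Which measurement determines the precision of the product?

0.0725413 A → 6 s.f.; 0.0601 L → 3 s.f.; 23.33 K → 4 s.f.; 1.0773 s → 5 s.f.
The fewest is 3 significant figures, from 0.0601 L.

0.0601 L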